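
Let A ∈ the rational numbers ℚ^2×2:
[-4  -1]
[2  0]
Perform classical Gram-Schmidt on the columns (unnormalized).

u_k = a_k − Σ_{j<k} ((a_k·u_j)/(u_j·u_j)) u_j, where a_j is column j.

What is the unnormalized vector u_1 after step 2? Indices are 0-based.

Step 1: u_0 = a_0 = (-4, 2).
Step 2: u_1 = a_1 − (1/5)·u_0 = (-1/5, -2/5).

u_1 = (-1/5, -2/5)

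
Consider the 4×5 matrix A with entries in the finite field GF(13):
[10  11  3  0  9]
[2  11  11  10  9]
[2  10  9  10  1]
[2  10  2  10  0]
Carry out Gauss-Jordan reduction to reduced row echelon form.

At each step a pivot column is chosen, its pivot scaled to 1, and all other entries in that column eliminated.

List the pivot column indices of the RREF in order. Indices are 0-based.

pivot columns: 0, 1, 2, 3

step 1: normalize row 0 (÷10) = (1, 5, 12, 0, 10)
  row 1: subtract 2×row0 = (0, 1, 0, 10, 2)
  row 2: subtract 2×row0 = (0, 0, 11, 10, 7)
  row 3: subtract 2×row0 = (0, 0, 4, 10, 6)
step 2: normalize row 1 (÷1) = (0, 1, 0, 10, 2)
  row 0: subtract 5×row1 = (1, 0, 12, 2, 0)
step 3: normalize row 2 (÷11) = (0, 0, 1, 8, 3)
  row 0: subtract 12×row2 = (1, 0, 0, 10, 3)
  row 3: subtract 4×row2 = (0, 0, 0, 4, 7)
step 4: normalize row 3 (÷4) = (0, 0, 0, 1, 5)
  row 0: subtract 10×row3 = (1, 0, 0, 0, 5)
  row 1: subtract 10×row3 = (0, 1, 0, 0, 4)
  row 2: subtract 8×row3 = (0, 0, 1, 0, 2)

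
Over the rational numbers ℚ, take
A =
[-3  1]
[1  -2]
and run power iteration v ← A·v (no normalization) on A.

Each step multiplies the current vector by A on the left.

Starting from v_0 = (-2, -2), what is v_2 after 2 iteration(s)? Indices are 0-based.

v_2 = (-10, 0)

v_0 = (-2, -2).
v_1 = A·v_0 = (4, 2).
v_2 = A·v_1 = (-10, 0).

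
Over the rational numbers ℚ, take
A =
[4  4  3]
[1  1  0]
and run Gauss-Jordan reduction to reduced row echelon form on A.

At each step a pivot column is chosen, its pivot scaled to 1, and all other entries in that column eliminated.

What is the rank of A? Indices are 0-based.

rank = 2

step 1: normalize row 0 (÷4) = (1, 1, 3/4)
  row 1: subtract 1×row0 = (0, 0, -3/4)
skip col 1 (zero from row 1)
step 2: normalize row 1 (÷-3/4) = (0, 0, 1)
  row 0: subtract 3/4×row1 = (1, 1, 0)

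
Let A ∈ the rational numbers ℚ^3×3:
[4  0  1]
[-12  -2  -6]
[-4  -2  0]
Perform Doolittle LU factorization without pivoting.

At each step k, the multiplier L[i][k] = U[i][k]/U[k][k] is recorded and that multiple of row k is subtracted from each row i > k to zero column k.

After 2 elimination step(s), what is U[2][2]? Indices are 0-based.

U[2][2] = 4

Step 1: pivot at (0,0) is 4.
  row1 ← row1 − (-3)·row0  ⇒  L[1][0]=-3, U row1=(0, -2, -3)
  row2 ← row2 − (-1)·row0  ⇒  L[2][0]=-1, U row2=(0, -2, 1)
Step 2: pivot at (1,1) is -2.
  row2 ← row2 − (1)·row1  ⇒  L[2][1]=1, U row2=(0, 0, 4)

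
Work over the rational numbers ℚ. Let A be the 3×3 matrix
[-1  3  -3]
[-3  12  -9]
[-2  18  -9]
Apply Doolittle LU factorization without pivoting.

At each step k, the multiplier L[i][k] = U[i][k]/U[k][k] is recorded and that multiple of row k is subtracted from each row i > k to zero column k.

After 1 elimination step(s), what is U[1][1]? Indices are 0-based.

Step 1: pivot at (0,0) is -1.
  row1 ← row1 − (3)·row0  ⇒  L[1][0]=3, U row1=(0, 3, 0)
  row2 ← row2 − (2)·row0  ⇒  L[2][0]=2, U row2=(0, 12, -3)

U[1][1] = 3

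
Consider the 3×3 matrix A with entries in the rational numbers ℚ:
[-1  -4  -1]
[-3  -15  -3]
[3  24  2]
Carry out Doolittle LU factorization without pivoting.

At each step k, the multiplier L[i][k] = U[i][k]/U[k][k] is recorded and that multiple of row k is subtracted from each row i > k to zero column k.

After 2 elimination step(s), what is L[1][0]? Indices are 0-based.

L[1][0] = 3

[col 0] pivot -1
  R1 -= 3*R0 → (0, -3, 0)  (L[1][0] := 3)
  R2 -= -3*R0 → (0, 12, -1)  (L[2][0] := -3)
[col 1] pivot -3
  R2 -= -4*R1 → (0, 0, -1)  (L[2][1] := -4)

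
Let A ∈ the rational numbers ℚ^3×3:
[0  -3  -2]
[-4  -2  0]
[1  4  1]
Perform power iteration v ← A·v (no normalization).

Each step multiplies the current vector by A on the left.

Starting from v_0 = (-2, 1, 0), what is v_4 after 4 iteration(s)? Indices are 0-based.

v_0 = (-2, 1, 0).
v_1 = A·v_0 = (-3, 6, 2).
v_2 = A·v_1 = (-22, 0, 23).
v_3 = A·v_2 = (-46, 88, 1).
v_4 = A·v_3 = (-266, 8, 307).

v_4 = (-266, 8, 307)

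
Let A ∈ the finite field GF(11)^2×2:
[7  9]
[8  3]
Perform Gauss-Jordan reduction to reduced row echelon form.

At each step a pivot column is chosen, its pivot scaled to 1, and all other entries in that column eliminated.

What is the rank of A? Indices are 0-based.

step 1: normalize row 0 (÷7) = (1, 6)
  row 1: subtract 8×row0 = (0, 10)
step 2: normalize row 1 (÷10) = (0, 1)
  row 0: subtract 6×row1 = (1, 0)

rank = 2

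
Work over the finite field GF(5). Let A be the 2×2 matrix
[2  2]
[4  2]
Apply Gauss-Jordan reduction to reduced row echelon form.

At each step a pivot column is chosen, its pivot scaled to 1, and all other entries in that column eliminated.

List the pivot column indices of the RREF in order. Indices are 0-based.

[1] R0 /= 2  ⇒  (1, 1)
     R1 -= 4·R0  ⇒  (0, 3)
[2] R1 /= 3  ⇒  (0, 1)
     R0 -= 1·R1  ⇒  (1, 0)

pivot columns: 0, 1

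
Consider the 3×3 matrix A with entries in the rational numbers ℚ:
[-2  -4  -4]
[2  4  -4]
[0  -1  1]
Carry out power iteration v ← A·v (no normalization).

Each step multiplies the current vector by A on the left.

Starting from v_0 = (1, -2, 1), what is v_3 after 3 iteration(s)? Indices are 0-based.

v_3 = (92, -196, 61)

v_0 = (1, -2, 1).
v_1 = A·v_0 = (2, -10, 3).
v_2 = A·v_1 = (24, -48, 13).
v_3 = A·v_2 = (92, -196, 61).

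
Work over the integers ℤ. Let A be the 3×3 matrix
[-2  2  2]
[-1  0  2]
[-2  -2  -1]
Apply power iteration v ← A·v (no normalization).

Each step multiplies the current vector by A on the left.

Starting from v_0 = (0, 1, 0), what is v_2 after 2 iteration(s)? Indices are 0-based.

v_0 = (0, 1, 0).
v_1 = A·v_0 = (2, 0, -2).
v_2 = A·v_1 = (-8, -6, -2).

v_2 = (-8, -6, -2)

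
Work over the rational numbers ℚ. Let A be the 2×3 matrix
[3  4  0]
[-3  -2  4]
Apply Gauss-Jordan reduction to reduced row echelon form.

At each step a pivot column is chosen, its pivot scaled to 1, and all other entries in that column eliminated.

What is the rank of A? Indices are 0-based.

rank = 2

[1] R0 /= 3  ⇒  (1, 4/3, 0)
     R1 -= -3·R0  ⇒  (0, 2, 4)
[2] R1 /= 2  ⇒  (0, 1, 2)
     R0 -= 4/3·R1  ⇒  (1, 0, -8/3)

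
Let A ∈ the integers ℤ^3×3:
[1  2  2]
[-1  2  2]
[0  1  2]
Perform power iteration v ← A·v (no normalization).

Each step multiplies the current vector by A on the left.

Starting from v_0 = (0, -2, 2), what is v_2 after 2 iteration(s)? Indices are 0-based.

v_0 = (0, -2, 2).
v_1 = A·v_0 = (0, 0, 2).
v_2 = A·v_1 = (4, 4, 4).

v_2 = (4, 4, 4)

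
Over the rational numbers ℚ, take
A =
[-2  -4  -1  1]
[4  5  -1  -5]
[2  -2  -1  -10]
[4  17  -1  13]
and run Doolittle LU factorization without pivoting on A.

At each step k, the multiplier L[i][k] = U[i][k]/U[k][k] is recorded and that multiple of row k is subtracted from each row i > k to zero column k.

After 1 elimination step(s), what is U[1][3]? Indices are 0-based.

U[1][3] = -3

[col 0] pivot -2
  R1 -= -2*R0 → (0, -3, -3, -3)  (L[1][0] := -2)
  R2 -= -1*R0 → (0, -6, -2, -9)  (L[2][0] := -1)
  R3 -= -2*R0 → (0, 9, -3, 15)  (L[3][0] := -2)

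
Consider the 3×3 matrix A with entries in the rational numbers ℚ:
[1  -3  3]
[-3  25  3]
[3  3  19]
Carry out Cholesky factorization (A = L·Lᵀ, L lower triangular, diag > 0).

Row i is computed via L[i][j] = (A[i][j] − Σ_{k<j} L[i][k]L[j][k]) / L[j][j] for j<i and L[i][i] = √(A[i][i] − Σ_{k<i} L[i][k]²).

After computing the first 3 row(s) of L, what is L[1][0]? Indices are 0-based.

Step 1: L[0][0] = √(1) = 1.
  L[1][0] = (-3) / L[0][0] = -3.
Step 2: L[1][1] = √(16) = 4.
  L[2][0] = (3) / L[0][0] = 3.
  L[2][1] = (12) / L[1][1] = 3.
Step 3: L[2][2] = √(1) = 1.

L[1][0] = -3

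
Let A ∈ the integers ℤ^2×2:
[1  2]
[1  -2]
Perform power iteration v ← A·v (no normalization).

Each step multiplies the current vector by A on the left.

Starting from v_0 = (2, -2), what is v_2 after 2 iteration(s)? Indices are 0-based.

v_0 = (2, -2).
v_1 = A·v_0 = (-2, 6).
v_2 = A·v_1 = (10, -14).

v_2 = (10, -14)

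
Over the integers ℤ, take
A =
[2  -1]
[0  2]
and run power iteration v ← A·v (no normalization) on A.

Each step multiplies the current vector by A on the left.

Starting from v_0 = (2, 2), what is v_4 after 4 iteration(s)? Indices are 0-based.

v_0 = (2, 2).
v_1 = A·v_0 = (2, 4).
v_2 = A·v_1 = (0, 8).
v_3 = A·v_2 = (-8, 16).
v_4 = A·v_3 = (-32, 32).

v_4 = (-32, 32)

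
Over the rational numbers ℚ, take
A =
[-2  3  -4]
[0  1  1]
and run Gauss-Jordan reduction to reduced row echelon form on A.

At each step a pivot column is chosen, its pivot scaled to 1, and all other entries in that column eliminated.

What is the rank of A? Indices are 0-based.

pivot(0,0)=-2: scale R0 → (1, -3/2, 2)
pivot(1,1)=1: scale R1 → (0, 1, 1)
  clear (0,1): R0 −= (-3/2)R1 → (1, 0, 7/2)

rank = 2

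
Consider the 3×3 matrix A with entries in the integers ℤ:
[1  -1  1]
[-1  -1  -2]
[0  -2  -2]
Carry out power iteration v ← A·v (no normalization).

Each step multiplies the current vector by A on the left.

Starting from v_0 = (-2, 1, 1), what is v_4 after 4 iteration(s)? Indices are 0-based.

v_0 = (-2, 1, 1).
v_1 = A·v_0 = (-2, -1, -4).
v_2 = A·v_1 = (-5, 11, 10).
v_3 = A·v_2 = (-6, -26, -42).
v_4 = A·v_3 = (-22, 116, 136).

v_4 = (-22, 116, 136)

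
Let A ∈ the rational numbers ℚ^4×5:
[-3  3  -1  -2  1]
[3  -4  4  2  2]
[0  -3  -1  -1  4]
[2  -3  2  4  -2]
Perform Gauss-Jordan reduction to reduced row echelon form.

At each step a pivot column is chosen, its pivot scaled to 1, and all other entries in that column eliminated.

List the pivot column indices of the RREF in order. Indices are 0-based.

pivot columns: 0, 1, 2, 3

pivot(0,0)=-3: scale R0 → (1, -1, 1/3, 2/3, -1/3)
  clear (1,0): R1 −= (3)R0 → (0, -1, 3, 0, 3)
  clear (3,0): R3 −= (2)R0 → (0, -1, 4/3, 8/3, -4/3)
pivot(1,1)=-1: scale R1 → (0, 1, -3, 0, -3)
  clear (0,1): R0 −= (-1)R1 → (1, 0, -8/3, 2/3, -10/3)
  clear (2,1): R2 −= (-3)R1 → (0, 0, -10, -1, -5)
  clear (3,1): R3 −= (-1)R1 → (0, 0, -5/3, 8/3, -13/3)
pivot(2,2)=-10: scale R2 → (0, 0, 1, 1/10, 1/2)
  clear (0,2): R0 −= (-8/3)R2 → (1, 0, 0, 14/15, -2)
  clear (1,2): R1 −= (-3)R2 → (0, 1, 0, 3/10, -3/2)
  clear (3,2): R3 −= (-5/3)R2 → (0, 0, 0, 17/6, -7/2)
pivot(3,3)=17/6: scale R3 → (0, 0, 0, 1, -21/17)
  clear (0,3): R0 −= (14/15)R3 → (1, 0, 0, 0, -72/85)
  clear (1,3): R1 −= (3/10)R3 → (0, 1, 0, 0, -96/85)
  clear (2,3): R2 −= (1/10)R3 → (0, 0, 1, 0, 53/85)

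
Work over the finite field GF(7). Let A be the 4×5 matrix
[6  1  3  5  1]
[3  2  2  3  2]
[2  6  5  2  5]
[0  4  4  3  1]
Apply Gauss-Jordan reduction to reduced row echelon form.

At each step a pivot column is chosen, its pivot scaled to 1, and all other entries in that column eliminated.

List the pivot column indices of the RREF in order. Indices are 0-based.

pivot columns: 0, 1, 2, 3

step 1: normalize row 0 (÷6) = (1, 6, 4, 2, 6)
  row 1: subtract 3×row0 = (0, 5, 4, 4, 5)
  row 2: subtract 2×row0 = (0, 1, 4, 5, 0)
step 2: normalize row 1 (÷5) = (0, 1, 5, 5, 1)
  row 0: subtract 6×row1 = (1, 0, 2, 0, 0)
  row 2: subtract 1×row1 = (0, 0, 6, 0, 6)
  row 3: subtract 4×row1 = (0, 0, 5, 4, 4)
step 3: normalize row 2 (÷6) = (0, 0, 1, 0, 1)
  row 0: subtract 2×row2 = (1, 0, 0, 0, 5)
  row 1: subtract 5×row2 = (0, 1, 0, 5, 3)
  row 3: subtract 5×row2 = (0, 0, 0, 4, 6)
step 4: normalize row 3 (÷4) = (0, 0, 0, 1, 5)
  row 1: subtract 5×row3 = (0, 1, 0, 0, 6)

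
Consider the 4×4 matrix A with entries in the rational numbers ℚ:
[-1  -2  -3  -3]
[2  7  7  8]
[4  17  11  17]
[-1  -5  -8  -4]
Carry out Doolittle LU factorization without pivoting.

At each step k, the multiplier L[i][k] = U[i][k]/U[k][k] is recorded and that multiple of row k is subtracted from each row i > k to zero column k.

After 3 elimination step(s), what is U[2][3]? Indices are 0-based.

U[2][3] = -1

k=0: U[0][0]=-1
  eliminate (1,0): mult=-2, new row 1: (0, 3, 1, 2); set L[1][0]=-2
  eliminate (2,0): mult=-4, new row 2: (0, 9, -1, 5); set L[2][0]=-4
  eliminate (3,0): mult=1, new row 3: (0, -3, -5, -1); set L[3][0]=1
k=1: U[1][1]=3
  eliminate (2,1): mult=3, new row 2: (0, 0, -4, -1); set L[2][1]=3
  eliminate (3,1): mult=-1, new row 3: (0, 0, -4, 1); set L[3][1]=-1
k=2: U[2][2]=-4
  eliminate (3,2): mult=1, new row 3: (0, 0, 0, 2); set L[3][2]=1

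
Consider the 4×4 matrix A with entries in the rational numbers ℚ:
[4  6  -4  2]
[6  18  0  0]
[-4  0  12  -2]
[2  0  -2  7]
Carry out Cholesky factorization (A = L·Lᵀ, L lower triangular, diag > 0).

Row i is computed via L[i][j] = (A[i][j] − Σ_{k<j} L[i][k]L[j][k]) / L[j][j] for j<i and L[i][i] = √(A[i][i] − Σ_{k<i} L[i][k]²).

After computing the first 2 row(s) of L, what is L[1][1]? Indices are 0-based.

Step 1: L[0][0] = √(4) = 2.
  L[1][0] = (6) / L[0][0] = 3.
Step 2: L[1][1] = √(9) = 3.

L[1][1] = 3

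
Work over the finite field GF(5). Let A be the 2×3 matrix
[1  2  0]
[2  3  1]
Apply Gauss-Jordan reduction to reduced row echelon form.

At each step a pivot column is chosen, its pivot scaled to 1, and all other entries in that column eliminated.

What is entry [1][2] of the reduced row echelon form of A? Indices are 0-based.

pivot(0,0)=1: scale R0 → (1, 2, 0)
  clear (1,0): R1 −= (2)R0 → (0, 4, 1)
pivot(1,1)=4: scale R1 → (0, 1, 4)
  clear (0,1): R0 −= (2)R1 → (1, 0, 2)

M[1][2] = 4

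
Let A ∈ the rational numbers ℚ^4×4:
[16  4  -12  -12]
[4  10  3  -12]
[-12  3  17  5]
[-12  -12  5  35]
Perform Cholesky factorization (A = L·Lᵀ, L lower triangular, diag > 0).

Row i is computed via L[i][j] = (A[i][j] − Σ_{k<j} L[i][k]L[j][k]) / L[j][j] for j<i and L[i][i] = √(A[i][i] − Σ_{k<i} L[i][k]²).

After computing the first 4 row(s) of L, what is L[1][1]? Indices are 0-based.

L[1][1] = 3

Step 1: L[0][0] = √(16) = 4.
  L[1][0] = (4) / L[0][0] = 1.
Step 2: L[1][1] = √(9) = 3.
  L[2][0] = (-12) / L[0][0] = -3.
  L[2][1] = (6) / L[1][1] = 2.
Step 3: L[2][2] = √(4) = 2.
  L[3][0] = (-12) / L[0][0] = -3.
  L[3][1] = (-9) / L[1][1] = -3.
  L[3][2] = (2) / L[2][2] = 1.
Step 4: L[3][3] = √(16) = 4.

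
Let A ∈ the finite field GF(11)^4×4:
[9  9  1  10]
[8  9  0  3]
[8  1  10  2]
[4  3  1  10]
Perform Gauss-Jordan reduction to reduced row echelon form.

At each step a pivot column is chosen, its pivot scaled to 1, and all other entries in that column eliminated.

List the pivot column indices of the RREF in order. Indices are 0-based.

[1] R0 /= 9  ⇒  (1, 1, 5, 6)
     R1 -= 8·R0  ⇒  (0, 1, 4, 10)
     R2 -= 8·R0  ⇒  (0, 4, 3, 9)
     R3 -= 4·R0  ⇒  (0, 10, 3, 8)
[2] R1 /= 1  ⇒  (0, 1, 4, 10)
     R0 -= 1·R1  ⇒  (1, 0, 1, 7)
     R2 -= 4·R1  ⇒  (0, 0, 9, 2)
     R3 -= 10·R1  ⇒  (0, 0, 7, 7)
[3] R2 /= 9  ⇒  (0, 0, 1, 10)
     R0 -= 1·R2  ⇒  (1, 0, 0, 8)
     R1 -= 4·R2  ⇒  (0, 1, 0, 3)
     R3 -= 7·R2  ⇒  (0, 0, 0, 3)
[4] R3 /= 3  ⇒  (0, 0, 0, 1)
     R0 -= 8·R3  ⇒  (1, 0, 0, 0)
     R1 -= 3·R3  ⇒  (0, 1, 0, 0)
     R2 -= 10·R3  ⇒  (0, 0, 1, 0)

pivot columns: 0, 1, 2, 3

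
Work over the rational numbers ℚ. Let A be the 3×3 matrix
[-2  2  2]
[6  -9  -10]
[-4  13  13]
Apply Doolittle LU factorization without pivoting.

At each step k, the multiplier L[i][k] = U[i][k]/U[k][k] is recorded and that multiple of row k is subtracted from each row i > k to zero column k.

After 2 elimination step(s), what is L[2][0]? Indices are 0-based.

[col 0] pivot -2
  R1 -= -3*R0 → (0, -3, -4)  (L[1][0] := -3)
  R2 -= 2*R0 → (0, 9, 9)  (L[2][0] := 2)
[col 1] pivot -3
  R2 -= -3*R1 → (0, 0, -3)  (L[2][1] := -3)

L[2][0] = 2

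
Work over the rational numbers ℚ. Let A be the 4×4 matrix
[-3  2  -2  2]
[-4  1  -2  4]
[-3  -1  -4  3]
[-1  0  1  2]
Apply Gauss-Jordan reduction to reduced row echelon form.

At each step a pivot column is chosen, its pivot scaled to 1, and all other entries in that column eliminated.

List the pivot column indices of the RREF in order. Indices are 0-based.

pivot columns: 0, 1, 2, 3

step 1: normalize row 0 (÷-3) = (1, -2/3, 2/3, -2/3)
  row 1: subtract -4×row0 = (0, -5/3, 2/3, 4/3)
  row 2: subtract -3×row0 = (0, -3, -2, 1)
  row 3: subtract -1×row0 = (0, -2/3, 5/3, 4/3)
step 2: normalize row 1 (÷-5/3) = (0, 1, -2/5, -4/5)
  row 0: subtract -2/3×row1 = (1, 0, 2/5, -6/5)
  row 2: subtract -3×row1 = (0, 0, -16/5, -7/5)
  row 3: subtract -2/3×row1 = (0, 0, 7/5, 4/5)
step 3: normalize row 2 (÷-16/5) = (0, 0, 1, 7/16)
  row 0: subtract 2/5×row2 = (1, 0, 0, -11/8)
  row 1: subtract -2/5×row2 = (0, 1, 0, -5/8)
  row 3: subtract 7/5×row2 = (0, 0, 0, 3/16)
step 4: normalize row 3 (÷3/16) = (0, 0, 0, 1)
  row 0: subtract -11/8×row3 = (1, 0, 0, 0)
  row 1: subtract -5/8×row3 = (0, 1, 0, 0)
  row 2: subtract 7/16×row3 = (0, 0, 1, 0)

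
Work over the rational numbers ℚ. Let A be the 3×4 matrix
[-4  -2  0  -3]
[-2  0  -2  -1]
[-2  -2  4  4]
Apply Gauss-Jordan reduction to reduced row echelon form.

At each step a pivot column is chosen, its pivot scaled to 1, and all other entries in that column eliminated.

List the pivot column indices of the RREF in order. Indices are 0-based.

pivot columns: 0, 1, 2

pivot(0,0)=-4: scale R0 → (1, 1/2, 0, 3/4)
  clear (1,0): R1 −= (-2)R0 → (0, 1, -2, 1/2)
  clear (2,0): R2 −= (-2)R0 → (0, -1, 4, 11/2)
pivot(1,1)=1: scale R1 → (0, 1, -2, 1/2)
  clear (0,1): R0 −= (1/2)R1 → (1, 0, 1, 1/2)
  clear (2,1): R2 −= (-1)R1 → (0, 0, 2, 6)
pivot(2,2)=2: scale R2 → (0, 0, 1, 3)
  clear (0,2): R0 −= (1)R2 → (1, 0, 0, -5/2)
  clear (1,2): R1 −= (-2)R2 → (0, 1, 0, 13/2)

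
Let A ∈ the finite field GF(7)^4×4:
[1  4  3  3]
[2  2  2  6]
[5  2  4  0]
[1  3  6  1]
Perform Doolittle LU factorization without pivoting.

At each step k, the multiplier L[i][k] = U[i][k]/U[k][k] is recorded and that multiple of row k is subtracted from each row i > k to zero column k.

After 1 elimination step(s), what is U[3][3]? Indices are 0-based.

U[3][3] = 5

[col 0] pivot 1
  R1 -= 2*R0 → (0, 1, 3, 0)  (L[1][0] := 2)
  R2 -= 5*R0 → (0, 3, 3, 6)  (L[2][0] := 5)
  R3 -= 1*R0 → (0, 6, 3, 5)  (L[3][0] := 1)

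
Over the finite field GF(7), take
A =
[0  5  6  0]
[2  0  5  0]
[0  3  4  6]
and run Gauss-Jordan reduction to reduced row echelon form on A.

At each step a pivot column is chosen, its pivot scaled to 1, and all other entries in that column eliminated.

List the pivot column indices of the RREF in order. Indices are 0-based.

pivot columns: 0, 1, 2

pivot(0,0): swap R0↔R1
pivot(0,0)=2: scale R0 → (1, 0, 6, 0)
pivot(1,1)=5: scale R1 → (0, 1, 4, 0)
  clear (2,1): R2 −= (3)R1 → (0, 0, 6, 6)
pivot(2,2)=6: scale R2 → (0, 0, 1, 1)
  clear (0,2): R0 −= (6)R2 → (1, 0, 0, 1)
  clear (1,2): R1 −= (4)R2 → (0, 1, 0, 3)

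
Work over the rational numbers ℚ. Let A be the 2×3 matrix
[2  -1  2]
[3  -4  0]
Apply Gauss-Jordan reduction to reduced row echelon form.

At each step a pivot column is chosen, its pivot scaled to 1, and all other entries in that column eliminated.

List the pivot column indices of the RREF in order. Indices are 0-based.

pivot columns: 0, 1

pivot(0,0)=2: scale R0 → (1, -1/2, 1)
  clear (1,0): R1 −= (3)R0 → (0, -5/2, -3)
pivot(1,1)=-5/2: scale R1 → (0, 1, 6/5)
  clear (0,1): R0 −= (-1/2)R1 → (1, 0, 8/5)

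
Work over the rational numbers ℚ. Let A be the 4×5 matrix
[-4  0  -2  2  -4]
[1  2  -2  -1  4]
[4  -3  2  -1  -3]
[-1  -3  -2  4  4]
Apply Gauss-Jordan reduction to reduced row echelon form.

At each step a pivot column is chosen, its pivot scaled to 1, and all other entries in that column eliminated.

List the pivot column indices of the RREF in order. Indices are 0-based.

pivot columns: 0, 1, 2, 3

pivot(0,0)=-4: scale R0 → (1, 0, 1/2, -1/2, 1)
  clear (1,0): R1 −= (1)R0 → (0, 2, -5/2, -1/2, 3)
  clear (2,0): R2 −= (4)R0 → (0, -3, 0, 1, -7)
  clear (3,0): R3 −= (-1)R0 → (0, -3, -3/2, 7/2, 5)
pivot(1,1)=2: scale R1 → (0, 1, -5/4, -1/4, 3/2)
  clear (2,1): R2 −= (-3)R1 → (0, 0, -15/4, 1/4, -5/2)
  clear (3,1): R3 −= (-3)R1 → (0, 0, -21/4, 11/4, 19/2)
pivot(2,2)=-15/4: scale R2 → (0, 0, 1, -1/15, 2/3)
  clear (0,2): R0 −= (1/2)R2 → (1, 0, 0, -7/15, 2/3)
  clear (1,2): R1 −= (-5/4)R2 → (0, 1, 0, -1/3, 7/3)
  clear (3,2): R3 −= (-21/4)R2 → (0, 0, 0, 12/5, 13)
pivot(3,3)=12/5: scale R3 → (0, 0, 0, 1, 65/12)
  clear (0,3): R0 −= (-7/15)R3 → (1, 0, 0, 0, 115/36)
  clear (1,3): R1 −= (-1/3)R3 → (0, 1, 0, 0, 149/36)
  clear (2,3): R2 −= (-1/15)R3 → (0, 0, 1, 0, 37/36)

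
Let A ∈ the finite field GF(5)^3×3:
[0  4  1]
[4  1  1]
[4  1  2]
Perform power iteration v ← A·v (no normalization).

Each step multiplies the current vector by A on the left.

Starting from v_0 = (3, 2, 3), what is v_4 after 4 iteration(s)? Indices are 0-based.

v_4 = (1, 4, 4)

v_0 = (3, 2, 3).
v_1 = A·v_0 = (1, 2, 0).
v_2 = A·v_1 = (3, 1, 1).
v_3 = A·v_2 = (0, 4, 0).
v_4 = A·v_3 = (1, 4, 4).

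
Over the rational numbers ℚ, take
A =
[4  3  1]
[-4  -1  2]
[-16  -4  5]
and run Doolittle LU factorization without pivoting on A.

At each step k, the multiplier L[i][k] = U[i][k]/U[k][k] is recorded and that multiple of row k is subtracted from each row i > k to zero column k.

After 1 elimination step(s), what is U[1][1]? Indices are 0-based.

U[1][1] = 2

k=0: U[0][0]=4
  eliminate (1,0): mult=-1, new row 1: (0, 2, 3); set L[1][0]=-1
  eliminate (2,0): mult=-4, new row 2: (0, 8, 9); set L[2][0]=-4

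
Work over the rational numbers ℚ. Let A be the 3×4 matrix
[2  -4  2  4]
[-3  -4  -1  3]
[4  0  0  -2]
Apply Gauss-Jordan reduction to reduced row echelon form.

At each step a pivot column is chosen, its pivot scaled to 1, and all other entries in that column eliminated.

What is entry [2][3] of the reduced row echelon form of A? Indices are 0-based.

pivot(0,0)=2: scale R0 → (1, -2, 1, 2)
  clear (1,0): R1 −= (-3)R0 → (0, -10, 2, 9)
  clear (2,0): R2 −= (4)R0 → (0, 8, -4, -10)
pivot(1,1)=-10: scale R1 → (0, 1, -1/5, -9/10)
  clear (0,1): R0 −= (-2)R1 → (1, 0, 3/5, 1/5)
  clear (2,1): R2 −= (8)R1 → (0, 0, -12/5, -14/5)
pivot(2,2)=-12/5: scale R2 → (0, 0, 1, 7/6)
  clear (0,2): R0 −= (3/5)R2 → (1, 0, 0, -1/2)
  clear (1,2): R1 −= (-1/5)R2 → (0, 1, 0, -2/3)

M[2][3] = 7/6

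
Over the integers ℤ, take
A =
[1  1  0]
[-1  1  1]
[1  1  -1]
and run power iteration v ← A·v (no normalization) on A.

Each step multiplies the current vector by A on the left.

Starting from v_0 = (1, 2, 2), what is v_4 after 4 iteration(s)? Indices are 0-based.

v_4 = (7, -5, 5)

v_0 = (1, 2, 2).
v_1 = A·v_0 = (3, 3, 1).
v_2 = A·v_1 = (6, 1, 5).
v_3 = A·v_2 = (7, 0, 2).
v_4 = A·v_3 = (7, -5, 5).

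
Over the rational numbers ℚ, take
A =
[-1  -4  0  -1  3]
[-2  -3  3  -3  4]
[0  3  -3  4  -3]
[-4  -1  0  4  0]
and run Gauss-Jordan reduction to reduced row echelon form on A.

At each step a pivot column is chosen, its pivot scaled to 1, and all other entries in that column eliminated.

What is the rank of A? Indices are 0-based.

rank = 4

step 1: normalize row 0 (÷-1) = (1, 4, 0, 1, -3)
  row 1: subtract -2×row0 = (0, 5, 3, -1, -2)
  row 3: subtract -4×row0 = (0, 15, 0, 8, -12)
step 2: normalize row 1 (÷5) = (0, 1, 3/5, -1/5, -2/5)
  row 0: subtract 4×row1 = (1, 0, -12/5, 9/5, -7/5)
  row 2: subtract 3×row1 = (0, 0, -24/5, 23/5, -9/5)
  row 3: subtract 15×row1 = (0, 0, -9, 11, -6)
step 3: normalize row 2 (÷-24/5) = (0, 0, 1, -23/24, 3/8)
  row 0: subtract -12/5×row2 = (1, 0, 0, -1/2, -1/2)
  row 1: subtract 3/5×row2 = (0, 1, 0, 3/8, -5/8)
  row 3: subtract -9×row2 = (0, 0, 0, 19/8, -21/8)
step 4: normalize row 3 (÷19/8) = (0, 0, 0, 1, -21/19)
  row 0: subtract -1/2×row3 = (1, 0, 0, 0, -20/19)
  row 1: subtract 3/8×row3 = (0, 1, 0, 0, -4/19)
  row 2: subtract -23/24×row3 = (0, 0, 1, 0, -13/19)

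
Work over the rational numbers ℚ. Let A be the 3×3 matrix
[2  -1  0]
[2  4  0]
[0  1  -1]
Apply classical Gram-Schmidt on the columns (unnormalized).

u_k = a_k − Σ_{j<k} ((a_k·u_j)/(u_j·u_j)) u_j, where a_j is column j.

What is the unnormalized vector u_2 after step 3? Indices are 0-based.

u_2 = (-5/27, 5/27, -25/27)

Step 1: u_0 = a_0 = (2, 2, 0).
Step 2: u_1 = a_1 − (3/4)·u_0 = (-5/2, 5/2, 1).
Step 3: u_2 = a_2 − (0)·u_0 − (-2/27)·u_1 = (-5/27, 5/27, -25/27).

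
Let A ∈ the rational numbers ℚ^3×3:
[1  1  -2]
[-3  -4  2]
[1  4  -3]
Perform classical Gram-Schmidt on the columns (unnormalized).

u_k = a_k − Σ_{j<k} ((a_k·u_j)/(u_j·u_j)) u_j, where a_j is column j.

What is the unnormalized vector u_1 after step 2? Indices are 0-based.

Step 1: u_0 = a_0 = (1, -3, 1).
Step 2: u_1 = a_1 − (17/11)·u_0 = (-6/11, 7/11, 27/11).

u_1 = (-6/11, 7/11, 27/11)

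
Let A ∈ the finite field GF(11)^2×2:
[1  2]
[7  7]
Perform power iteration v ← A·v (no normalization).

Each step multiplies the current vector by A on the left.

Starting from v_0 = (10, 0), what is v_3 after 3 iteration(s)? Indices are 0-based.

v_0 = (10, 0).
v_1 = A·v_0 = (10, 4).
v_2 = A·v_1 = (7, 10).
v_3 = A·v_2 = (5, 9).

v_3 = (5, 9)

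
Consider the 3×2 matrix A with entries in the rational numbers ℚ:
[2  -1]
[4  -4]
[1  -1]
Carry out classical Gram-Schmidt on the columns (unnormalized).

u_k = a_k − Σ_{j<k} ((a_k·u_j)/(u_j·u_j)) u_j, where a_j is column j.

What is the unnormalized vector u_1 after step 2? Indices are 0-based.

u_1 = (17/21, -8/21, -2/21)

Step 1: u_0 = a_0 = (2, 4, 1).
Step 2: u_1 = a_1 − (-19/21)·u_0 = (17/21, -8/21, -2/21).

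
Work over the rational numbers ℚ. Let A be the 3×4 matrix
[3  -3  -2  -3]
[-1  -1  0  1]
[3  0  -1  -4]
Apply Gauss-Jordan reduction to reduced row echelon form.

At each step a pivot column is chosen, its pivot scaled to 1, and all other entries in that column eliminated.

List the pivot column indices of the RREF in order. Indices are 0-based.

pivot columns: 0, 1, 3

[1] R0 /= 3  ⇒  (1, -1, -2/3, -1)
     R1 -= -1·R0  ⇒  (0, -2, -2/3, 0)
     R2 -= 3·R0  ⇒  (0, 3, 1, -1)
[2] R1 /= -2  ⇒  (0, 1, 1/3, 0)
     R0 -= -1·R1  ⇒  (1, 0, -1/3, -1)
     R2 -= 3·R1  ⇒  (0, 0, 0, -1)
column 2 empty below row 2
[3] R2 /= -1  ⇒  (0, 0, 0, 1)
     R0 -= -1·R2  ⇒  (1, 0, -1/3, 0)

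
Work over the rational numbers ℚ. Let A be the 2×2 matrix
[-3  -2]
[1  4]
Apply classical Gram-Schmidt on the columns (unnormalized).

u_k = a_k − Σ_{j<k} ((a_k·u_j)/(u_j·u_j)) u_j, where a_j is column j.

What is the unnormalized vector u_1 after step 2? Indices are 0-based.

u_1 = (1, 3)

Step 1: u_0 = a_0 = (-3, 1).
Step 2: u_1 = a_1 − (1)·u_0 = (1, 3).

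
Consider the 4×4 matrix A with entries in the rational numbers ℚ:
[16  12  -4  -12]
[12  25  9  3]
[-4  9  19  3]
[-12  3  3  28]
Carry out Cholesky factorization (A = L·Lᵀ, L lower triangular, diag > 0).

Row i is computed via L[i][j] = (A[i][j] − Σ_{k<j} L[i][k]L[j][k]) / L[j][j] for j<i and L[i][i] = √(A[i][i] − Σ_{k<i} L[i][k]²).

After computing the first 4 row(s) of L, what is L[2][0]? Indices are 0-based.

Step 1: L[0][0] = √(16) = 4.
  L[1][0] = (12) / L[0][0] = 3.
Step 2: L[1][1] = √(16) = 4.
  L[2][0] = (-4) / L[0][0] = -1.
  L[2][1] = (12) / L[1][1] = 3.
Step 3: L[2][2] = √(9) = 3.
  L[3][0] = (-12) / L[0][0] = -3.
  L[3][1] = (12) / L[1][1] = 3.
  L[3][2] = (-9) / L[2][2] = -3.
Step 4: L[3][3] = √(1) = 1.

L[2][0] = -1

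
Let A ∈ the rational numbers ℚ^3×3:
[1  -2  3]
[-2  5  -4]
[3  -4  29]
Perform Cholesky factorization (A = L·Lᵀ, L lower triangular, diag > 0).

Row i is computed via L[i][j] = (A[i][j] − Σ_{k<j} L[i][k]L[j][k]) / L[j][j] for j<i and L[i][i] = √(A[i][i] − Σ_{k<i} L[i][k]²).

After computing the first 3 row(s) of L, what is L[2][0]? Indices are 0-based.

L[2][0] = 3

Step 1: L[0][0] = √(1) = 1.
  L[1][0] = (-2) / L[0][0] = -2.
Step 2: L[1][1] = √(1) = 1.
  L[2][0] = (3) / L[0][0] = 3.
  L[2][1] = (2) / L[1][1] = 2.
Step 3: L[2][2] = √(16) = 4.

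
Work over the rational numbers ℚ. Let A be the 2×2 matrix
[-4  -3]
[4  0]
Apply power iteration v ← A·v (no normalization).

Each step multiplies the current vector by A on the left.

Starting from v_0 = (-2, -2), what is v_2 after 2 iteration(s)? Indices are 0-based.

v_0 = (-2, -2).
v_1 = A·v_0 = (14, -8).
v_2 = A·v_1 = (-32, 56).

v_2 = (-32, 56)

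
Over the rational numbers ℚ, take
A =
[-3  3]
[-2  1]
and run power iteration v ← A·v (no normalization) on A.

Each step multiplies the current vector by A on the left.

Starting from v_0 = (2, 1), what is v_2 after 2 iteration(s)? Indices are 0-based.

v_2 = (0, 3)

v_0 = (2, 1).
v_1 = A·v_0 = (-3, -3).
v_2 = A·v_1 = (0, 3).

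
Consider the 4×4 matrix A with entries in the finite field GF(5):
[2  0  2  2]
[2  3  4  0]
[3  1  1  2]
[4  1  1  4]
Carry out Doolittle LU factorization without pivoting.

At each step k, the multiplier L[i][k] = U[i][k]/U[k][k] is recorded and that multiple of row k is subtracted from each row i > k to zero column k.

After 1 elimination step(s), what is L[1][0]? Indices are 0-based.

L[1][0] = 1

[col 0] pivot 2
  R1 -= 1*R0 → (0, 3, 2, 3)  (L[1][0] := 1)
  R2 -= 4*R0 → (0, 1, 3, 4)  (L[2][0] := 4)
  R3 -= 2*R0 → (0, 1, 2, 0)  (L[3][0] := 2)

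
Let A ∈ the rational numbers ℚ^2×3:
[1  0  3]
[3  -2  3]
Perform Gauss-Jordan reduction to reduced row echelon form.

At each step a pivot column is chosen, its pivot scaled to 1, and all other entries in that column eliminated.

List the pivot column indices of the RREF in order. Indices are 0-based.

pivot(0,0)=1: scale R0 → (1, 0, 3)
  clear (1,0): R1 −= (3)R0 → (0, -2, -6)
pivot(1,1)=-2: scale R1 → (0, 1, 3)

pivot columns: 0, 1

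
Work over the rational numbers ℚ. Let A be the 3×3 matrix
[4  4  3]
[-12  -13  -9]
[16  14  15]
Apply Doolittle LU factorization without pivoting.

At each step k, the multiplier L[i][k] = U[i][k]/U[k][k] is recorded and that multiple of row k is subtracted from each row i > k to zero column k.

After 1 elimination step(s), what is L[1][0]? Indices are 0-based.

L[1][0] = -3

Step 1: pivot at (0,0) is 4.
  row1 ← row1 − (-3)·row0  ⇒  L[1][0]=-3, U row1=(0, -1, 0)
  row2 ← row2 − (4)·row0  ⇒  L[2][0]=4, U row2=(0, -2, 3)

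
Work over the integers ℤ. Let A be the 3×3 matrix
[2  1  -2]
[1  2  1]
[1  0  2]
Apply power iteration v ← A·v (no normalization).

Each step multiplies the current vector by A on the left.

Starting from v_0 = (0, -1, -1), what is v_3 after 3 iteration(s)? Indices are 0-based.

v_0 = (0, -1, -1).
v_1 = A·v_0 = (1, -3, -2).
v_2 = A·v_1 = (3, -7, -3).
v_3 = A·v_2 = (5, -14, -3).

v_3 = (5, -14, -3)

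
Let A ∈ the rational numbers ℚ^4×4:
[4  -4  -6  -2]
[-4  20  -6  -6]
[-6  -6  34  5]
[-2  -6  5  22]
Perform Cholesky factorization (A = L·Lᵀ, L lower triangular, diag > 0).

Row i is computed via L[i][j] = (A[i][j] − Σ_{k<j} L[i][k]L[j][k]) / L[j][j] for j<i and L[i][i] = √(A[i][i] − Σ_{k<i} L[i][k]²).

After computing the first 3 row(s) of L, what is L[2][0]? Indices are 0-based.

L[2][0] = -3

Step 1: L[0][0] = √(4) = 2.
  L[1][0] = (-4) / L[0][0] = -2.
Step 2: L[1][1] = √(16) = 4.
  L[2][0] = (-6) / L[0][0] = -3.
  L[2][1] = (-12) / L[1][1] = -3.
Step 3: L[2][2] = √(16) = 4.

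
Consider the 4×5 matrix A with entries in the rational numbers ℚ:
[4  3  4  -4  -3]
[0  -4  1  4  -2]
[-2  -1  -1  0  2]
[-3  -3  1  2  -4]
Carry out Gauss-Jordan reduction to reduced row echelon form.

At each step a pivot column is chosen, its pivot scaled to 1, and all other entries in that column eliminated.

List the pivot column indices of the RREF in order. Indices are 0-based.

pivot columns: 0, 1, 2, 3

step 1: normalize row 0 (÷4) = (1, 3/4, 1, -1, -3/4)
  row 2: subtract -2×row0 = (0, 1/2, 1, -2, 1/2)
  row 3: subtract -3×row0 = (0, -3/4, 4, -1, -25/4)
step 2: normalize row 1 (÷-4) = (0, 1, -1/4, -1, 1/2)
  row 0: subtract 3/4×row1 = (1, 0, 19/16, -1/4, -9/8)
  row 2: subtract 1/2×row1 = (0, 0, 9/8, -3/2, 1/4)
  row 3: subtract -3/4×row1 = (0, 0, 61/16, -7/4, -47/8)
step 3: normalize row 2 (÷9/8) = (0, 0, 1, -4/3, 2/9)
  row 0: subtract 19/16×row2 = (1, 0, 0, 4/3, -25/18)
  row 1: subtract -1/4×row2 = (0, 1, 0, -4/3, 5/9)
  row 3: subtract 61/16×row2 = (0, 0, 0, 10/3, -121/18)
step 4: normalize row 3 (÷10/3) = (0, 0, 0, 1, -121/60)
  row 0: subtract 4/3×row3 = (1, 0, 0, 0, 13/10)
  row 1: subtract -4/3×row3 = (0, 1, 0, 0, -32/15)
  row 2: subtract -4/3×row3 = (0, 0, 1, 0, -37/15)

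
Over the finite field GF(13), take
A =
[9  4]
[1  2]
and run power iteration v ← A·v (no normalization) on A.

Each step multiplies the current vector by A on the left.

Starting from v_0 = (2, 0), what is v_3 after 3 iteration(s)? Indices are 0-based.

v_3 = (6, 6)

v_0 = (2, 0).
v_1 = A·v_0 = (5, 2).
v_2 = A·v_1 = (1, 9).
v_3 = A·v_2 = (6, 6).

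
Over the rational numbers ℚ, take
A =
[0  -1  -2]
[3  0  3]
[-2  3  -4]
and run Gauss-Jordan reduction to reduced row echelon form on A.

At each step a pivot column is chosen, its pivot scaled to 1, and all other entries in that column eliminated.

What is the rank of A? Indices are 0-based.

rank = 3

step 1: exchange rows 0,1
step 1: normalize row 0 (÷3) = (1, 0, 1)
  row 2: subtract -2×row0 = (0, 3, -2)
step 2: normalize row 1 (÷-1) = (0, 1, 2)
  row 2: subtract 3×row1 = (0, 0, -8)
step 3: normalize row 2 (÷-8) = (0, 0, 1)
  row 0: subtract 1×row2 = (1, 0, 0)
  row 1: subtract 2×row2 = (0, 1, 0)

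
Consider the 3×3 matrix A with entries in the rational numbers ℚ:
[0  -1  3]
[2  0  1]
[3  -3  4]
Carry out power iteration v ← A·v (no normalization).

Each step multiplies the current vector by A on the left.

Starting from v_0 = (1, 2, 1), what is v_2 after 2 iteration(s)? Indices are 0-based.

v_2 = (0, 3, -2)

v_0 = (1, 2, 1).
v_1 = A·v_0 = (1, 3, 1).
v_2 = A·v_1 = (0, 3, -2).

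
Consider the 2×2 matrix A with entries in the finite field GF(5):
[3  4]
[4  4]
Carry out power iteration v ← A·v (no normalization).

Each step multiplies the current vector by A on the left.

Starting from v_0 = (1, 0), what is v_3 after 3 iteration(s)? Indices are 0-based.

v_0 = (1, 0).
v_1 = A·v_0 = (3, 4).
v_2 = A·v_1 = (0, 3).
v_3 = A·v_2 = (2, 2).

v_3 = (2, 2)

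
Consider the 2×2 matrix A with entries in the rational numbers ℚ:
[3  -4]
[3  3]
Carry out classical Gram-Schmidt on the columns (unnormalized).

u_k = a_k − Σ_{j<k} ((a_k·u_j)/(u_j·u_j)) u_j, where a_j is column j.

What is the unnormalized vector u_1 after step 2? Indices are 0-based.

Step 1: u_0 = a_0 = (3, 3).
Step 2: u_1 = a_1 − (-1/6)·u_0 = (-7/2, 7/2).

u_1 = (-7/2, 7/2)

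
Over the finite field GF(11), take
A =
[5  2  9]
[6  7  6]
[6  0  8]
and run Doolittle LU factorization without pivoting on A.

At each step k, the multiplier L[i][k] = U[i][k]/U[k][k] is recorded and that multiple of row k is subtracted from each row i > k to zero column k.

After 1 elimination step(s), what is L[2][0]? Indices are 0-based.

Step 1: pivot at (0,0) is 5.
  row1 ← row1 − (10)·row0  ⇒  L[1][0]=10, U row1=(0, 9, 4)
  row2 ← row2 − (10)·row0  ⇒  L[2][0]=10, U row2=(0, 2, 6)

L[2][0] = 10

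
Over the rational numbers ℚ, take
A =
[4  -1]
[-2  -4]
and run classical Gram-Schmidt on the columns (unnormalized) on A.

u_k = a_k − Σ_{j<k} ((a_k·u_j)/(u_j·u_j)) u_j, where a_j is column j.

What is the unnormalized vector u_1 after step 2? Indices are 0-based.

Step 1: u_0 = a_0 = (4, -2).
Step 2: u_1 = a_1 − (1/5)·u_0 = (-9/5, -18/5).

u_1 = (-9/5, -18/5)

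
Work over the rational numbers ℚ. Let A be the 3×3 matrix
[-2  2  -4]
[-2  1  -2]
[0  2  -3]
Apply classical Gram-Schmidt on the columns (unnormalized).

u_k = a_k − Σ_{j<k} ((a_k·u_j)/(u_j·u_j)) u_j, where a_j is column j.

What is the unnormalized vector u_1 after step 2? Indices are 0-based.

u_1 = (1/2, -1/2, 2)

Step 1: u_0 = a_0 = (-2, -2, 0).
Step 2: u_1 = a_1 − (-3/4)·u_0 = (1/2, -1/2, 2).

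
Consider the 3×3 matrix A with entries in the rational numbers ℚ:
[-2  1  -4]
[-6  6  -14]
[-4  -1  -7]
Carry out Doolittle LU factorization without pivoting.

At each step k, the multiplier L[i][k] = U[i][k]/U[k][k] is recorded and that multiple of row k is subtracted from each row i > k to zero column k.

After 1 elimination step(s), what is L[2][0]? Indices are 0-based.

L[2][0] = 2

k=0: U[0][0]=-2
  eliminate (1,0): mult=3, new row 1: (0, 3, -2); set L[1][0]=3
  eliminate (2,0): mult=2, new row 2: (0, -3, 1); set L[2][0]=2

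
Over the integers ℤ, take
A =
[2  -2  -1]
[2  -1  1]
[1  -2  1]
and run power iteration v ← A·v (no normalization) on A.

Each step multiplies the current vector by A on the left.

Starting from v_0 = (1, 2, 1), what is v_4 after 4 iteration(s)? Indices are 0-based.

v_4 = (41, 41, 38)

v_0 = (1, 2, 1).
v_1 = A·v_0 = (-3, 1, -2).
v_2 = A·v_1 = (-6, -9, -7).
v_3 = A·v_2 = (13, -10, 5).
v_4 = A·v_3 = (41, 41, 38).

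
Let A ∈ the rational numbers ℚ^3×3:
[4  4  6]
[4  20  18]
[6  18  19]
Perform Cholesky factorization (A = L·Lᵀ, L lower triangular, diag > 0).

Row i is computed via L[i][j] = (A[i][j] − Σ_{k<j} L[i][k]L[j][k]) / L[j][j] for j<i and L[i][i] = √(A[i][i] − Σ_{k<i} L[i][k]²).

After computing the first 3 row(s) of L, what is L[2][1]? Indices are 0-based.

Step 1: L[0][0] = √(4) = 2.
  L[1][0] = (4) / L[0][0] = 2.
Step 2: L[1][1] = √(16) = 4.
  L[2][0] = (6) / L[0][0] = 3.
  L[2][1] = (12) / L[1][1] = 3.
Step 3: L[2][2] = √(1) = 1.

L[2][1] = 3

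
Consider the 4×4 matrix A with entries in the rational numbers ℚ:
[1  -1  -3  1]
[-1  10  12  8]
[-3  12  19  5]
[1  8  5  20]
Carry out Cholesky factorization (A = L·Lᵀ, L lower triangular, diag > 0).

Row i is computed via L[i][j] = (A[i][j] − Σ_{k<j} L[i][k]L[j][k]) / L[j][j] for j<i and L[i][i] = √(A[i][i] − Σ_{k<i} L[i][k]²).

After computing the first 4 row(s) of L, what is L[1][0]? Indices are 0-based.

L[1][0] = -1

Step 1: L[0][0] = √(1) = 1.
  L[1][0] = (-1) / L[0][0] = -1.
Step 2: L[1][1] = √(9) = 3.
  L[2][0] = (-3) / L[0][0] = -3.
  L[2][1] = (9) / L[1][1] = 3.
Step 3: L[2][2] = √(1) = 1.
  L[3][0] = (1) / L[0][0] = 1.
  L[3][1] = (9) / L[1][1] = 3.
  L[3][2] = (-1) / L[2][2] = -1.
Step 4: L[3][3] = √(9) = 3.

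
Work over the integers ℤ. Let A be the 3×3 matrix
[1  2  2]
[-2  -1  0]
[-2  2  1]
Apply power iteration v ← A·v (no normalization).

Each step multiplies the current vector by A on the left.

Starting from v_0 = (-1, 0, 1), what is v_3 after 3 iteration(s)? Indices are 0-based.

v_3 = (13, -18, -25)

v_0 = (-1, 0, 1).
v_1 = A·v_0 = (1, 2, 3).
v_2 = A·v_1 = (11, -4, 5).
v_3 = A·v_2 = (13, -18, -25).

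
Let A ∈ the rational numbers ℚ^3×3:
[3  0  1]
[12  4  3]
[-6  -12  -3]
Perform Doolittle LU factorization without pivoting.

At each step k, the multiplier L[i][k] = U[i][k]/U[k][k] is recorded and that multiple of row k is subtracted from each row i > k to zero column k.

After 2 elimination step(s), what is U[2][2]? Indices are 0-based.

U[2][2] = -4

Step 1: pivot at (0,0) is 3.
  row1 ← row1 − (4)·row0  ⇒  L[1][0]=4, U row1=(0, 4, -1)
  row2 ← row2 − (-2)·row0  ⇒  L[2][0]=-2, U row2=(0, -12, -1)
Step 2: pivot at (1,1) is 4.
  row2 ← row2 − (-3)·row1  ⇒  L[2][1]=-3, U row2=(0, 0, -4)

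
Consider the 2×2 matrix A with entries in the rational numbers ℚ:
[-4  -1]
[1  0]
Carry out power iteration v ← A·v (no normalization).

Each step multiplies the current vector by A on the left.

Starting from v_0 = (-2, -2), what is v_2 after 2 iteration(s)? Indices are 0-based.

v_0 = (-2, -2).
v_1 = A·v_0 = (10, -2).
v_2 = A·v_1 = (-38, 10).

v_2 = (-38, 10)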